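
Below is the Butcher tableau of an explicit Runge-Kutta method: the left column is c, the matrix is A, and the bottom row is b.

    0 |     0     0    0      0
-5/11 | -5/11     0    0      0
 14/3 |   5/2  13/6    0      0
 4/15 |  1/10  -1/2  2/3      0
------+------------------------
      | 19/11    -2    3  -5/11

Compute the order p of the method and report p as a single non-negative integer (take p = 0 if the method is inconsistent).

b = (19/11, -2, 3, -5/11)
c = (0, -5/11, 14/3, 4/15)
Ac = (0, 0, -65/66, 661/198)
Σ b_i: 19/11·1 + (-2)·1 + 3·1 + (-5/11)·1 = 25/11 ≠ 1 ⇒ order 0.

0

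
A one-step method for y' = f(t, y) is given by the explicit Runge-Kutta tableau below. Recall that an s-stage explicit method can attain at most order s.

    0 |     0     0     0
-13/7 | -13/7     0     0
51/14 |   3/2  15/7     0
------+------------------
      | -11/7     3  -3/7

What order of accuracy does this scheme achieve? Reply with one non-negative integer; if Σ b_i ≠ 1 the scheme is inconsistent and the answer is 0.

b = (-11/7, 3, -3/7)
c = (0, -13/7, 51/14)
Ac = (0, 0, -195/49)
Σ b_i: (-11/7)·1 + 3·1 + (-3/7)·1 = 1 ✓
b·c: 3·(-13/7) + (-3/7)·51/14 = -699/98 ≠ 1/2 ⇒ order 1.

1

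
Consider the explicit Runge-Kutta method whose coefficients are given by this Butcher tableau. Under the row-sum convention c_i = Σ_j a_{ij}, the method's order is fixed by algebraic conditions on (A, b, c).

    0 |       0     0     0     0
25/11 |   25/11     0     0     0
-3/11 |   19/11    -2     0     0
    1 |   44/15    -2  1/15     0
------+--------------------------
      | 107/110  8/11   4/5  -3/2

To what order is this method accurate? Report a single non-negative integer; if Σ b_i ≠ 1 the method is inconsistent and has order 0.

b = (107/110, 8/11, 4/5, -3/2)
c = (0, 25/11, -3/11, 1)
Ac = (0, 0, -50/11, -251/55)
Σ b_i: 107/110·1 + 8/11·1 + 4/5·1 + (-3/2)·1 = 1 ✓
b·c: 8/11·25/11 + 4/5·(-3/11) + (-3/2)·1 = -79/1210 ≠ 1/2 ⇒ order 1.

1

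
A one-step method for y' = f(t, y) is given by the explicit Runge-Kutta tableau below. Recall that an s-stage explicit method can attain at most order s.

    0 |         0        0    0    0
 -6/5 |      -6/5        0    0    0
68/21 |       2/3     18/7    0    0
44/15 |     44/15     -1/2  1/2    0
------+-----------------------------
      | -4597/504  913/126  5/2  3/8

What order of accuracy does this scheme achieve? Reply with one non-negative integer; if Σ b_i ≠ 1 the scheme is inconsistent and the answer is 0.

b = (-4597/504, 913/126, 5/2, 3/8)
c = (0, -6/5, 68/21, 44/15)
Ac = (0, 0, -108/35, 233/105)
Σ b_i: (-4597/504)·1 + 913/126·1 + 5/2·1 + 3/8·1 = 1 ✓
b·c: 913/126·(-6/5) + 5/2·68/21 + 3/8·44/15 = 1/2 ✓
b·c²: 913/126·36/25 + 5/2·4624/441 + 3/8·1936/225 = 439612/11025 ≠ 1/3 ⇒ order 2.
b·Ac: 5/2·(-108/35) + 3/8·233/105 = -1927/280 ≠ 1/6

2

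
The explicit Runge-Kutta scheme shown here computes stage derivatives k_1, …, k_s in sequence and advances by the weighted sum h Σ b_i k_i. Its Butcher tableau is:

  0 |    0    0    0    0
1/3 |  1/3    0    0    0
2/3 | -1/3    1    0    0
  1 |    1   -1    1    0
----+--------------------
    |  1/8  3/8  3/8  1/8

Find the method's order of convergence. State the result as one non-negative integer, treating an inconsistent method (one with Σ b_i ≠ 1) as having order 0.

b = (1/8, 3/8, 3/8, 1/8)
c = (0, 1/3, 2/3, 1)
Ac = (0, 0, 1/3, 1/3)
Σ b_i: 1/8·1 + 3/8·1 + 3/8·1 + 1/8·1 = 1 ✓
b·c: 3/8·1/3 + 3/8·2/3 + 1/8·1 = 1/2 ✓
b·c²: 3/8·1/9 + 3/8·4/9 + 1/8·1 = 1/3 ✓
b·Ac: 3/8·1/3 + 1/8·1/3 = 1/6 ✓
b·c³: 3/8·1/27 + 3/8·8/27 + 1/8·1 = 1/4 ✓
b·(c∘Ac): 3/8·2/9 + 1/8·1/3 = 1/8 ✓
b·Ac²: 3/8·1/9 + 1/8·1/3 = 1/12 ✓
b·A²c: 1/8·1/3 = 1/24 ✓; 4 stages ⇒ order 4.

4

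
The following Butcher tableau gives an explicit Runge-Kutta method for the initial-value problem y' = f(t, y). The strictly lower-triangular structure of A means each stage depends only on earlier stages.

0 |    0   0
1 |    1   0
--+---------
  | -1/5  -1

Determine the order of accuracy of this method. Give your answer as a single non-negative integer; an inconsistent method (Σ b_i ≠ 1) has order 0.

b = (-1/5, -1)
c = (0, 1)
Σ b_i: (-1/5)·1 + (-1)·1 = -6/5 ≠ 1 ⇒ order 0.

0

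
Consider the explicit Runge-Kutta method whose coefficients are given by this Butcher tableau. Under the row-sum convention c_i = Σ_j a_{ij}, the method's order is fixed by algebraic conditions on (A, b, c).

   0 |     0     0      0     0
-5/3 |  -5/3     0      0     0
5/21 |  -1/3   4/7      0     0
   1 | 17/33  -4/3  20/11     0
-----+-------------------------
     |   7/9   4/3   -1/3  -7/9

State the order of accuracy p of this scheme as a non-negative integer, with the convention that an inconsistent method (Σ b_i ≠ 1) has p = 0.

1

b = (7/9, 4/3, -1/3, -7/9)
c = (0, -5/3, 5/21, 1)
Ac = (0, 0, -20/21, 1840/693)
Σ b_i: 7/9·1 + 4/3·1 + (-1/3)·1 + (-7/9)·1 = 1 ✓
b·c: 4/3·(-5/3) + (-1/3)·5/21 + (-7/9)·1 = -194/63 ≠ 1/2 ⇒ order 1.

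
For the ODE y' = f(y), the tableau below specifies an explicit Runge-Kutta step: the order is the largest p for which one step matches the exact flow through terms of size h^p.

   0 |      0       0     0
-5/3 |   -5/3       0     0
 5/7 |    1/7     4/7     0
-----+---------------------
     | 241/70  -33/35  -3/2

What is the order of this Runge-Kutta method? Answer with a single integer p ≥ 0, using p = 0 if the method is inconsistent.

2

b = (241/70, -33/35, -3/2)
c = (0, -5/3, 5/7)
Ac = (0, 0, -20/21)
Σ b_i: 241/70·1 + (-33/35)·1 + (-3/2)·1 = 1 ✓
b·c: (-33/35)·(-5/3) + (-3/2)·5/7 = 1/2 ✓
b·c²: (-33/35)·25/9 + (-3/2)·25/49 = -995/294 ≠ 1/3 ⇒ order 2.
b·Ac: (-3/2)·(-20/21) = 10/7 ≠ 1/6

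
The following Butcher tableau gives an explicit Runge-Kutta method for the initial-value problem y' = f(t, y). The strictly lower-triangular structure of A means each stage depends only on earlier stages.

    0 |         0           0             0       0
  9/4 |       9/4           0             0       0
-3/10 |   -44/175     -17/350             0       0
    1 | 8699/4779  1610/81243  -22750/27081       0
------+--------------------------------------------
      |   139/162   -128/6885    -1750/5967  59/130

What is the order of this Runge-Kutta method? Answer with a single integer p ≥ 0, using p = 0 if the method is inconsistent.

b = (139/162, -128/6885, -1750/5967, 59/130)
c = (0, 9/4, -3/10, 1)
Ac = (0, 0, -153/1400, 35/118)
Σ b_i: 139/162·1 + (-128/6885)·1 + (-1750/5967)·1 + 59/130·1 = 1 ✓
b·c: (-128/6885)·9/4 + (-1750/5967)·(-3/10) + 59/130·1 = 1/2 ✓
b·c²: (-128/6885)·81/16 + (-1750/5967)·9/100 + 59/130·1 = 1/3 ✓
b·Ac: (-1750/5967)·(-153/1400) + 59/130·35/118 = 1/6 ✓
b·c³: (-128/6885)·729/64 + (-1750/5967)·(-27/1000) + 59/130·1 = 1/4 ✓
b·(c∘Ac): (-1750/5967)·459/14000 + 59/130·35/118 = 1/8 ✓
b·Ac²: (-1750/5967)·(-1377/5600) + 59/130·35/1416 = 1/12 ✓
b·A²c: 59/130·65/708 = 1/24 ✓; 4 stages ⇒ order 4.

4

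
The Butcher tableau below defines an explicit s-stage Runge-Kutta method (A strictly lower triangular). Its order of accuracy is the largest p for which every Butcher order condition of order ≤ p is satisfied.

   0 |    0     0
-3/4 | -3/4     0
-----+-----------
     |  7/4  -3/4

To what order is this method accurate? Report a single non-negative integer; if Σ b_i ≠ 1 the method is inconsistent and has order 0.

1

b = (7/4, -3/4)
c = (0, -3/4)
Σ b_i: 7/4·1 + (-3/4)·1 = 1 ✓
b·c: (-3/4)·(-3/4) = 9/16 ≠ 1/2 ⇒ order 1.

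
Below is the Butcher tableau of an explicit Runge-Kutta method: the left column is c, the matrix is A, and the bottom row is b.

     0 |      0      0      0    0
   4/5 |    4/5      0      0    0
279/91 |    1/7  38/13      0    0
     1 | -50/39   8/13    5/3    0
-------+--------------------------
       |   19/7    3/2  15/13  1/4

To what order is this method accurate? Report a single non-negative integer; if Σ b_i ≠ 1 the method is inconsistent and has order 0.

b = (19/7, 3/2, 15/13, 1/4)
c = (0, 4/5, 279/91, 1)
Ac = (0, 0, 152/65, 2549/455)
Σ b_i: 19/7·1 + 3/2·1 + 15/13·1 + 1/4·1 = 2045/364 ≠ 1 ⇒ order 0.

0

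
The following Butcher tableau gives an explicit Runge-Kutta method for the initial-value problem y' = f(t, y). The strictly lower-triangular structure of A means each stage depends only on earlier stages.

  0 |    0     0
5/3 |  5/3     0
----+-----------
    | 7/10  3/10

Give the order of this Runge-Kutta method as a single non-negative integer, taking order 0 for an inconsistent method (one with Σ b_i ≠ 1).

b = (7/10, 3/10)
c = (0, 5/3)
Σ b_i: 7/10·1 + 3/10·1 = 1 ✓
b·c: 3/10·5/3 = 1/2 ✓; 2 stages ⇒ order 2.

2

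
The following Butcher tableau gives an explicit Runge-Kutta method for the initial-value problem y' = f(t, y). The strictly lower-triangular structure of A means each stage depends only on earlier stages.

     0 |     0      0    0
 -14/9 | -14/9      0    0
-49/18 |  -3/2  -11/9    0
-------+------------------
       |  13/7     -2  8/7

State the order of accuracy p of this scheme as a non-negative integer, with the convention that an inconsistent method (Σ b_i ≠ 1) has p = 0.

1

b = (13/7, -2, 8/7)
c = (0, -14/9, -49/18)
Ac = (0, 0, 154/81)
Σ b_i: 13/7·1 + (-2)·1 + 8/7·1 = 1 ✓
b·c: (-2)·(-14/9) + 8/7·(-49/18) = 0 ≠ 1/2 ⇒ order 1.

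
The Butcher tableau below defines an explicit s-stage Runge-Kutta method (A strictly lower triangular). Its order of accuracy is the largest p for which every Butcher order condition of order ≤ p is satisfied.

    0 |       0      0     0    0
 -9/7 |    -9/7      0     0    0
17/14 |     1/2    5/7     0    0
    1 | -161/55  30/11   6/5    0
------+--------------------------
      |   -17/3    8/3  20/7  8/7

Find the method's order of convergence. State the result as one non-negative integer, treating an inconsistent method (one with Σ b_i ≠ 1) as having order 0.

1

b = (-17/3, 8/3, 20/7, 8/7)
c = (0, -9/7, 17/14, 1)
Ac = (0, 0, -45/49, -789/385)
Σ b_i: (-17/3)·1 + 8/3·1 + 20/7·1 + 8/7·1 = 1 ✓
b·c: 8/3·(-9/7) + 20/7·17/14 + 8/7·1 = 58/49 ≠ 1/2 ⇒ order 1.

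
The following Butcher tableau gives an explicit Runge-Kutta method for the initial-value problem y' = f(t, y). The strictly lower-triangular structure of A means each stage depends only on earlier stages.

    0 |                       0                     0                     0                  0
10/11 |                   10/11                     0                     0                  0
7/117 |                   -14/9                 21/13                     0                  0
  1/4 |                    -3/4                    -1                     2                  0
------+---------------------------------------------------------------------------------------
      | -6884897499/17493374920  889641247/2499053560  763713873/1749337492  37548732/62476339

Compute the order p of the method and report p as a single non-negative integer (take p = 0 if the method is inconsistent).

3

b = (-6884897499/17493374920, 889641247/2499053560, 763713873/1749337492, 37548732/62476339)
c = (0, 10/11, 7/117, 1/4)
Ac = (0, 0, 210/143, -1016/1287)
Σ b_i: (-6884897499/17493374920)·1 + 889641247/2499053560·1 + 763713873/1749337492·1 + 37548732/62476339·1 = 1 ✓
b·c: 889641247/2499053560·10/11 + 763713873/1749337492·7/117 + 37548732/62476339·1/4 = 1/2 ✓
b·c²: 889641247/2499053560·100/121 + 763713873/1749337492·49/13689 + 37548732/62476339·1/16 = 1/3 ✓
b·Ac: 763713873/1749337492·210/143 + 37548732/62476339·(-1016/1287) = 1/6 ✓
b·c³: 889641247/2499053560·1000/1331 + 763713873/1749337492·343/1601613 + 37548732/62476339·1/64 = 1068882708239/3859538318064 ≠ 1/4 ⇒ order 3.
b·(c∘Ac): 763713873/1749337492·490/5577 + 37548732/62476339·(-254/1287) = -330930709/4123438374 ≠ 1/8
b·Ac²: 763713873/1749337492·2100/1573 + 37548732/62476339·(-1357042/1656369) = 21816076339/241221144879 ≠ 1/12
b·A²c: 37548732/62476339·420/143 = 1213112880/687239729 ≠ 1/24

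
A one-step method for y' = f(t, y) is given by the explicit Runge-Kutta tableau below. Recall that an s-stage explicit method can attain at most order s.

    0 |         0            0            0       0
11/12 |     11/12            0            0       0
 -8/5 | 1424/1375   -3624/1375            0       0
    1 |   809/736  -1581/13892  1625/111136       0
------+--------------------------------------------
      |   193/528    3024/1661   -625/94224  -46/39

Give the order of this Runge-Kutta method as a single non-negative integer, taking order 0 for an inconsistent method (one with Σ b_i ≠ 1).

4

b = (193/528, 3024/1661, -625/94224, -46/39)
c = (0, 11/12, -8/5, 1)
Ac = (0, 0, -302/125, -47/368)
Σ b_i: 193/528·1 + 3024/1661·1 + (-625/94224)·1 + (-46/39)·1 = 1 ✓
b·c: 3024/1661·11/12 + (-625/94224)·(-8/5) + (-46/39)·1 = 1/2 ✓
b·c²: 3024/1661·121/144 + (-625/94224)·64/25 + (-46/39)·1 = 1/3 ✓
b·Ac: (-625/94224)·(-302/125) + (-46/39)·(-47/368) = 1/6 ✓
b·c³: 3024/1661·1331/1728 + (-625/94224)·(-512/125) + (-46/39)·1 = 1/4 ✓
b·(c∘Ac): (-625/94224)·2416/625 + (-46/39)·(-47/368) = 1/8 ✓
b·Ac²: (-625/94224)·(-1661/750) + (-46/39)·(-257/4416) = 1/12 ✓
b·A²c: (-46/39)·(-13/368) = 1/24 ✓; 4 stages ⇒ order 4.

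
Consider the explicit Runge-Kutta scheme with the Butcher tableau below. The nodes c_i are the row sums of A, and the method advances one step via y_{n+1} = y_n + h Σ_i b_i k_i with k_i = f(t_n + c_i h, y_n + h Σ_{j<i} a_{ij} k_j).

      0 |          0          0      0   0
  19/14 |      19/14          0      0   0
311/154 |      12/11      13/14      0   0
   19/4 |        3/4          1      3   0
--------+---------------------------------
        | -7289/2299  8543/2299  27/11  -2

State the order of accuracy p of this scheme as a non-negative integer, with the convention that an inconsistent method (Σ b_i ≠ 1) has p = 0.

b = (-7289/2299, 8543/2299, 27/11, -2)
c = (0, 19/14, 311/154, 19/4)
Ac = (0, 0, 247/196, 571/77)
Σ b_i: (-7289/2299)·1 + 8543/2299·1 + 27/11·1 + (-2)·1 = 1 ✓
b·c: 8543/2299·19/14 + 27/11·311/154 + (-2)·19/4 = 1/2 ✓
b·c²: 8543/2299·361/196 + 27/11·96721/23716 + (-2)·361/16 = -14750151/521752 ≠ 1/3 ⇒ order 2.
b·Ac: 27/11·247/196 + (-2)·571/77 = -25307/2156 ≠ 1/6

2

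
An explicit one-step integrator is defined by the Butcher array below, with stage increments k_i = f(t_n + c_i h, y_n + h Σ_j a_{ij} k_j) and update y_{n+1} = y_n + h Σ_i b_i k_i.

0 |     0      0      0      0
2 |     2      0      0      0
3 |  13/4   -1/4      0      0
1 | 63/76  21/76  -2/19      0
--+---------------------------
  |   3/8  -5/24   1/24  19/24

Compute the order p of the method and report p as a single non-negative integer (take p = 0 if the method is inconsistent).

4

b = (3/8, -5/24, 1/24, 19/24)
c = (0, 2, 3, 1)
Ac = (0, 0, -1/2, 9/38)
Σ b_i: 3/8·1 + (-5/24)·1 + 1/24·1 + 19/24·1 = 1 ✓
b·c: (-5/24)·2 + 1/24·3 + 19/24·1 = 1/2 ✓
b·c²: (-5/24)·4 + 1/24·9 + 19/24·1 = 1/3 ✓
b·Ac: 1/24·(-1/2) + 19/24·9/38 = 1/6 ✓
b·c³: (-5/24)·8 + 1/24·27 + 19/24·1 = 1/4 ✓
b·(c∘Ac): 1/24·(-3/2) + 19/24·9/38 = 1/8 ✓
b·Ac²: 1/24·(-1) + 19/24·3/19 = 1/12 ✓
b·A²c: 19/24·1/19 = 1/24 ✓; 4 stages ⇒ order 4.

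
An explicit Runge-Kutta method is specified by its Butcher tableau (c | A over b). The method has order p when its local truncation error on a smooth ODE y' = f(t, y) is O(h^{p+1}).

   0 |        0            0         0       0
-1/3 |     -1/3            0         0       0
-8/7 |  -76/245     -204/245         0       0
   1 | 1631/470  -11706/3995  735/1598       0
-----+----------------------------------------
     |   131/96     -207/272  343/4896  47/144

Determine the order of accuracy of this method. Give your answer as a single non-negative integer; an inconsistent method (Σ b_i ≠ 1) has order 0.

b = (131/96, -207/272, 343/4896, 47/144)
c = (0, -1/3, -8/7, 1)
Ac = (0, 0, 68/245, 106/235)
Σ b_i: 131/96·1 + (-207/272)·1 + 343/4896·1 + 47/144·1 = 1 ✓
b·c: (-207/272)·(-1/3) + 343/4896·(-8/7) + 47/144·1 = 1/2 ✓
b·c²: (-207/272)·1/9 + 343/4896·64/49 + 47/144·1 = 1/3 ✓
b·Ac: 343/4896·68/245 + 47/144·106/235 = 1/6 ✓
b·c³: (-207/272)·(-1/27) + 343/4896·(-512/343) + 47/144·1 = 1/4 ✓
b·(c∘Ac): 343/4896·(-544/1715) + 47/144·106/235 = 1/8 ✓
b·Ac²: 343/4896·(-68/735) + 47/144·194/705 = 1/12 ✓
b·A²c: 47/144·6/47 = 1/24 ✓; 4 stages ⇒ order 4.

4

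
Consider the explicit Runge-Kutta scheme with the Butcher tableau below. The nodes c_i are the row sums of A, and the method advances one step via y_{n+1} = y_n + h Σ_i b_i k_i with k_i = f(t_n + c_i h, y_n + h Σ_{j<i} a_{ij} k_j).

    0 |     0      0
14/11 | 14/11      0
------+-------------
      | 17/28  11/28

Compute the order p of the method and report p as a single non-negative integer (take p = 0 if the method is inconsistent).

b = (17/28, 11/28)
c = (0, 14/11)
Σ b_i: 17/28·1 + 11/28·1 = 1 ✓
b·c: 11/28·14/11 = 1/2 ✓; 2 stages ⇒ order 2.

2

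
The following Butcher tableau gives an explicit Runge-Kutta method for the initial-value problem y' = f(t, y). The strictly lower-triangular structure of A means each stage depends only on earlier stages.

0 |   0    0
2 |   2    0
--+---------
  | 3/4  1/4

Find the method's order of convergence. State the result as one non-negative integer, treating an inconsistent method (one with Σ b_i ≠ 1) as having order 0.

b = (3/4, 1/4)
c = (0, 2)
Σ b_i: 3/4·1 + 1/4·1 = 1 ✓
b·c: 1/4·2 = 1/2 ✓; 2 stages ⇒ order 2.

2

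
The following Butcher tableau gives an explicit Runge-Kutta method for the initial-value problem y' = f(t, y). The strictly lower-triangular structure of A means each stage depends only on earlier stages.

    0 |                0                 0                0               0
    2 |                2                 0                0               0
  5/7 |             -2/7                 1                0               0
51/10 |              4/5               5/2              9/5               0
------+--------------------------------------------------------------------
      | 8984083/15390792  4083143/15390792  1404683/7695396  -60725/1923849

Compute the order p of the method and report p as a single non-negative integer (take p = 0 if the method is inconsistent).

b = (8984083/15390792, 4083143/15390792, 1404683/7695396, -60725/1923849)
c = (0, 2, 5/7, 51/10)
Ac = (0, 0, 2, 44/7)
Σ b_i: 8984083/15390792·1 + 4083143/15390792·1 + 1404683/7695396·1 + (-60725/1923849)·1 = 1 ✓
b·c: 4083143/15390792·2 + 1404683/7695396·5/7 + (-60725/1923849)·51/10 = 1/2 ✓
b·c²: 4083143/15390792·4 + 1404683/7695396·25/49 + (-60725/1923849)·2601/100 = 1/3 ✓
b·Ac: 1404683/7695396·2 + (-60725/1923849)·44/7 = 1/6 ✓
b·c³: 4083143/15390792·8 + 1404683/7695396·125/343 + (-60725/1923849)·132651/1000 = -358783721/179559240 ≠ 1/4 ⇒ order 3.
b·(c∘Ac): 1404683/7695396·10/7 + (-60725/1923849)·1122/35 = -2889995/3847698 ≠ 1/8
b·Ac²: 1404683/7695396·4 + (-60725/1923849)·535/49 = 1730552/4488981 ≠ 1/12
b·A²c: (-60725/1923849)·18/5 = -24290/213761 ≠ 1/24

3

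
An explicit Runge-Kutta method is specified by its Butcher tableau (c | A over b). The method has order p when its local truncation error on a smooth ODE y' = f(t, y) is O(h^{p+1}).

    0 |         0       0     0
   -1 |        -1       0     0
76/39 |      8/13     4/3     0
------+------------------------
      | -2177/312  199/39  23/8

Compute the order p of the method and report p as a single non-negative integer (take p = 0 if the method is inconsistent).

2

b = (-2177/312, 199/39, 23/8)
c = (0, -1, 76/39)
Ac = (0, 0, -4/3)
Σ b_i: (-2177/312)·1 + 199/39·1 + 23/8·1 = 1 ✓
b·c: 199/39·(-1) + 23/8·76/39 = 1/2 ✓
b·c²: 199/39·1 + 23/8·5776/1521 = 24367/1521 ≠ 1/3 ⇒ order 2.
b·Ac: 23/8·(-4/3) = -23/6 ≠ 1/6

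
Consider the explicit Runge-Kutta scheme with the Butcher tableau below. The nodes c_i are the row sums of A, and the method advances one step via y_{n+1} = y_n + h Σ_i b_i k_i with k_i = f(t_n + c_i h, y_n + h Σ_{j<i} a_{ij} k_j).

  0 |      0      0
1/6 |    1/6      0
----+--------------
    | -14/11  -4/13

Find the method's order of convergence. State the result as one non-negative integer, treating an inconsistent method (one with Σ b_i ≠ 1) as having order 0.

b = (-14/11, -4/13)
c = (0, 1/6)
Σ b_i: (-14/11)·1 + (-4/13)·1 = -226/143 ≠ 1 ⇒ order 0.

0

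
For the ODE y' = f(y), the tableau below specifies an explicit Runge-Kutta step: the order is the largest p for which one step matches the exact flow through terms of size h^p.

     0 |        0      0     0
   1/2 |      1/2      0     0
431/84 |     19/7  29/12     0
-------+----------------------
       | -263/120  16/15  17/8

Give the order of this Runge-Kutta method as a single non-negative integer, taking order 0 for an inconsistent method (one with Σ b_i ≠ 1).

1

b = (-263/120, 16/15, 17/8)
c = (0, 1/2, 431/84)
Ac = (0, 0, 29/24)
Σ b_i: (-263/120)·1 + 16/15·1 + 17/8·1 = 1 ✓
b·c: 16/15·1/2 + 17/8·431/84 = 12809/1120 ≠ 1/2 ⇒ order 1.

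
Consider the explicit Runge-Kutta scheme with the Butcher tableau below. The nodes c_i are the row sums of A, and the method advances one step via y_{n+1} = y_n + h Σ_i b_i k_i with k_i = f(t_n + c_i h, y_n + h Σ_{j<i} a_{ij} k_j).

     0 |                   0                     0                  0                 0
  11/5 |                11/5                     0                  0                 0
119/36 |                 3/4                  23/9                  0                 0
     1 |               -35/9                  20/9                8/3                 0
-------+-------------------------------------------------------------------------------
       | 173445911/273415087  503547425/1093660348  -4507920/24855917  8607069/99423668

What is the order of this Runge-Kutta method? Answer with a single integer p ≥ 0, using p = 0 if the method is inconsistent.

b = (173445911/273415087, 503547425/1093660348, -4507920/24855917, 8607069/99423668)
c = (0, 11/5, 119/36, 1)
Ac = (0, 0, 253/45, 370/27)
Σ b_i: 173445911/273415087·1 + 503547425/1093660348·1 + (-4507920/24855917)·1 + 8607069/99423668·1 = 1 ✓
b·c: 503547425/1093660348·11/5 + (-4507920/24855917)·119/36 + 8607069/99423668·1 = 1/2 ✓
b·c²: 503547425/1093660348·121/25 + (-4507920/24855917)·14161/1296 + 8607069/99423668·1 = 1/3 ✓
b·Ac: (-4507920/24855917)·253/45 + 8607069/99423668·370/27 = 1/6 ✓
b·c³: 503547425/1093660348·1331/125 + (-4507920/24855917)·1685159/46656 + 8607069/99423668·1 = -20957639011/13422195180 ≠ 1/4 ⇒ order 3.
b·(c∘Ac): (-4507920/24855917)·30107/1620 + 8607069/99423668·370/27 = -108581129/49711834 ≠ 1/8
b·Ac²: (-4507920/24855917)·2783/225 + 8607069/99423668·96941/2430 = 32490054353/26844390360 ≠ 1/12
b·A²c: 8607069/99423668·2024/135 = 483908546/372838755 ≠ 1/24

3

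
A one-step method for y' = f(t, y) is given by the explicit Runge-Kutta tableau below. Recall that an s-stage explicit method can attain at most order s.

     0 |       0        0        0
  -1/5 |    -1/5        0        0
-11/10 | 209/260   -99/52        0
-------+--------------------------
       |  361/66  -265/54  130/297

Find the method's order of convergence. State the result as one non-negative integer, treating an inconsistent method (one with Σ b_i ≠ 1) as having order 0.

b = (361/66, -265/54, 130/297)
c = (0, -1/5, -11/10)
Ac = (0, 0, 99/260)
Σ b_i: 361/66·1 + (-265/54)·1 + 130/297·1 = 1 ✓
b·c: (-265/54)·(-1/5) + 130/297·(-11/10) = 1/2 ✓
b·c²: (-265/54)·1/25 + 130/297·121/100 = 1/3 ✓
b·Ac: 130/297·99/260 = 1/6 ✓; 3 stages ⇒ order 3.

3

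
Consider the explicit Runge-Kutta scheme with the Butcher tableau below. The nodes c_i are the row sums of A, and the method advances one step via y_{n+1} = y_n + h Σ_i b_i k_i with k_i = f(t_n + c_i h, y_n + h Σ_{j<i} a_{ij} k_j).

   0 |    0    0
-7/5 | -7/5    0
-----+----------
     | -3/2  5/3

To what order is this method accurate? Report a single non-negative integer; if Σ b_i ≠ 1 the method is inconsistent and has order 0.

0

b = (-3/2, 5/3)
c = (0, -7/5)
Σ b_i: (-3/2)·1 + 5/3·1 = 1/6 ≠ 1 ⇒ order 0.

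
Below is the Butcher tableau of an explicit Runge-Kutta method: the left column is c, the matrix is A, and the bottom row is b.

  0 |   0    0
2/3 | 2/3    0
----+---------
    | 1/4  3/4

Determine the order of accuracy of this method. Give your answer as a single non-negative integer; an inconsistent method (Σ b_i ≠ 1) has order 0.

2

b = (1/4, 3/4)
c = (0, 2/3)
Σ b_i: 1/4·1 + 3/4·1 = 1 ✓
b·c: 3/4·2/3 = 1/2 ✓; 2 stages ⇒ order 2.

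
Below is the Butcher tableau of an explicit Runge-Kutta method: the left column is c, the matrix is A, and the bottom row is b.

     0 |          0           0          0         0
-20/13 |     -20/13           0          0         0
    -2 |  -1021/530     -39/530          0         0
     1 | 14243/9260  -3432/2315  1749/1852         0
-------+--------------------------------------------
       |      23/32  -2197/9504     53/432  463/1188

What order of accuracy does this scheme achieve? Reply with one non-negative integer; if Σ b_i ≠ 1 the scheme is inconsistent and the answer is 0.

4

b = (23/32, -2197/9504, 53/432, 463/1188)
c = (0, -20/13, -2, 1)
Ac = (0, 0, 6/53, 363/926)
Σ b_i: 23/32·1 + (-2197/9504)·1 + 53/432·1 + 463/1188·1 = 1 ✓
b·c: (-2197/9504)·(-20/13) + 53/432·(-2) + 463/1188·1 = 1/2 ✓
b·c²: (-2197/9504)·400/169 + 53/432·4 + 463/1188·1 = 1/3 ✓
b·Ac: 53/432·6/53 + 463/1188·363/926 = 1/6 ✓
b·c³: (-2197/9504)·(-8000/2197) + 53/432·(-8) + 463/1188·1 = 1/4 ✓
b·(c∘Ac): 53/432·(-12/53) + 463/1188·363/926 = 1/8 ✓
b·Ac²: 53/432·(-120/689) + 463/1188·1617/6019 = 1/12 ✓
b·A²c: 463/1188·99/926 = 1/24 ✓; 4 stages ⇒ order 4.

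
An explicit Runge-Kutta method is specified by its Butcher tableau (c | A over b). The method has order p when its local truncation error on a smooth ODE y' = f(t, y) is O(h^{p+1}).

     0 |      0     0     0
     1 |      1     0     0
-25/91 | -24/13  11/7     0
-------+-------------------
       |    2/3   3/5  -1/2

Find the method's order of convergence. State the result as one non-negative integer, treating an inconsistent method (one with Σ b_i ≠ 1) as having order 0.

0

b = (2/3, 3/5, -1/2)
c = (0, 1, -25/91)
Ac = (0, 0, 11/7)
Σ b_i: 2/3·1 + 3/5·1 + (-1/2)·1 = 23/30 ≠ 1 ⇒ order 0.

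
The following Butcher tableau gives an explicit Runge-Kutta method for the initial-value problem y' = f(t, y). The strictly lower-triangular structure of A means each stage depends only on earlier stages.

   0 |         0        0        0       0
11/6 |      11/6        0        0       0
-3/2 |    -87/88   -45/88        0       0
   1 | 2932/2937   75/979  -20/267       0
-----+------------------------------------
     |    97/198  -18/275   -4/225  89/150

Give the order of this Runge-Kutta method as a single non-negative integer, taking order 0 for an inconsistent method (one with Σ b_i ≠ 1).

b = (97/198, -18/275, -4/225, 89/150)
c = (0, 11/6, -3/2, 1)
Ac = (0, 0, -15/16, 45/178)
Σ b_i: 97/198·1 + (-18/275)·1 + (-4/225)·1 + 89/150·1 = 1 ✓
b·c: (-18/275)·11/6 + (-4/225)·(-3/2) + 89/150·1 = 1/2 ✓
b·c²: (-18/275)·121/36 + (-4/225)·9/4 + 89/150·1 = 1/3 ✓
b·Ac: (-4/225)·(-15/16) + 89/150·45/178 = 1/6 ✓
b·c³: (-18/275)·1331/216 + (-4/225)·(-27/8) + 89/150·1 = 1/4 ✓
b·(c∘Ac): (-4/225)·45/32 + 89/150·45/178 = 1/8 ✓
b·Ac²: (-4/225)·(-55/32) + 89/150·95/1068 = 1/12 ✓
b·A²c: 89/150·25/356 = 1/24 ✓; 4 stages ⇒ order 4.

4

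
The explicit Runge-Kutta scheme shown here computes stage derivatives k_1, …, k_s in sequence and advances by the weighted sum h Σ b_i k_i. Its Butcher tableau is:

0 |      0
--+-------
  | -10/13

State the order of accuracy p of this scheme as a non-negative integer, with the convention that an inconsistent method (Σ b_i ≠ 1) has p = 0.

b = (-10/13)
c = (0)
Σ b_i: (-10/13)·1 = -10/13 ≠ 1 ⇒ order 0.

0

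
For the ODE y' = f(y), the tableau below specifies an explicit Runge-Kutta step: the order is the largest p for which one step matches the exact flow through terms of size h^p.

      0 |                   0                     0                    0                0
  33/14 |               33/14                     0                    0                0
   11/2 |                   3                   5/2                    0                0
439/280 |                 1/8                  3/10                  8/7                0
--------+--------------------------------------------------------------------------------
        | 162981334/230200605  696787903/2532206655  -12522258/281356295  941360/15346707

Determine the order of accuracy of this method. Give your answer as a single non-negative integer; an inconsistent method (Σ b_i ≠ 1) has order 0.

b = (162981334/230200605, 696787903/2532206655, -12522258/281356295, 941360/15346707)
c = (0, 33/14, 11/2, 439/280)
Ac = (0, 0, 165/28, 979/140)
Σ b_i: 162981334/230200605·1 + 696787903/2532206655·1 + (-12522258/281356295)·1 + 941360/15346707·1 = 1 ✓
b·c: 696787903/2532206655·33/14 + (-12522258/281356295)·11/2 + 941360/15346707·439/280 = 1/2 ✓
b·c²: 696787903/2532206655·1089/196 + (-12522258/281356295)·121/4 + 941360/15346707·192721/78400 = 1/3 ✓
b·Ac: (-12522258/281356295)·165/28 + 941360/15346707·979/140 = 1/6 ✓
b·c³: 696787903/2532206655·35937/2744 + (-12522258/281356295)·1331/8 + 941360/15346707·84604519/21952000 = -2144442074861/601590914400 ≠ 1/4 ⇒ order 3.
b·(c∘Ac): (-12522258/281356295)·1815/56 + 941360/15346707·429781/39200 = -1654335133/2148538980 ≠ 1/8
b·Ac²: (-12522258/281356295)·5445/392 + 941360/15346707·71027/1960 = 689520337/429707796 ≠ 1/12
b·A²c: 941360/15346707·330/49 = 14792800/35808983 ≠ 1/24

3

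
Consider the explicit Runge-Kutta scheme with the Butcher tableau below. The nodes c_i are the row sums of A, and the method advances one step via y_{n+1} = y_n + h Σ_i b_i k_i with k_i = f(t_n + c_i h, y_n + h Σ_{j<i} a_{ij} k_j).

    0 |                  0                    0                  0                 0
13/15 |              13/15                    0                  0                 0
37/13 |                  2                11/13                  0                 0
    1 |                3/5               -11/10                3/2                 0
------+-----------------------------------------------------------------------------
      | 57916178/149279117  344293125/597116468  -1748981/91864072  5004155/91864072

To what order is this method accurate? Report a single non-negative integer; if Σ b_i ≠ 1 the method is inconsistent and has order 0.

b = (57916178/149279117, 344293125/597116468, -1748981/91864072, 5004155/91864072)
c = (0, 13/15, 37/13, 1)
Ac = (0, 0, 11/15, 3233/975)
Σ b_i: 57916178/149279117·1 + 344293125/597116468·1 + (-1748981/91864072)·1 + 5004155/91864072·1 = 1 ✓
b·c: 344293125/597116468·13/15 + (-1748981/91864072)·37/13 + 5004155/91864072·1 = 1/2 ✓
b·c²: 344293125/597116468·169/225 + (-1748981/91864072)·1369/169 + 5004155/91864072·1 = 1/3 ✓
b·Ac: (-1748981/91864072)·11/15 + 5004155/91864072·3233/975 = 1/6 ✓
b·c³: 344293125/597116468·2197/3375 + (-1748981/91864072)·50653/2197 + 5004155/91864072·1 = -24546907/2687024106 ≠ 1/4 ⇒ order 3.
b·(c∘Ac): (-1748981/91864072)·407/195 + 5004155/91864072·3233/975 = 48535603/344490270 ≠ 1/8
b·Ac²: (-1748981/91864072)·143/225 + 5004155/91864072·2153102/190125 = 32501901599/53740482120 ≠ 1/12
b·A²c: 5004155/91864072·11/10 = 11009141/183728144 ≠ 1/24

3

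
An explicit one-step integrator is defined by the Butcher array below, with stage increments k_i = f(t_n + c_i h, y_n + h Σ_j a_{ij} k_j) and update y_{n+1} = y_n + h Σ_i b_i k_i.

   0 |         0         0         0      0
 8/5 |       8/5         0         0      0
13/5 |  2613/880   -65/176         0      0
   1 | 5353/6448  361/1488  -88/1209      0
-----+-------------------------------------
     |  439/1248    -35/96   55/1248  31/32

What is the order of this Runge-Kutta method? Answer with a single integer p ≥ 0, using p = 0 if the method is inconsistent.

4

b = (439/1248, -35/96, 55/1248, 31/32)
c = (0, 8/5, 13/5, 1)
Ac = (0, 0, -13/22, 37/186)
Σ b_i: 439/1248·1 + (-35/96)·1 + 55/1248·1 + 31/32·1 = 1 ✓
b·c: (-35/96)·8/5 + 55/1248·13/5 + 31/32·1 = 1/2 ✓
b·c²: (-35/96)·64/25 + 55/1248·169/25 + 31/32·1 = 1/3 ✓
b·Ac: 55/1248·(-13/22) + 31/32·37/186 = 1/6 ✓
b·c³: (-35/96)·512/125 + 55/1248·2197/125 + 31/32·1 = 1/4 ✓
b·(c∘Ac): 55/1248·(-169/110) + 31/32·37/186 = 1/8 ✓
b·Ac²: 55/1248·(-52/55) + 31/32·4/31 = 1/12 ✓
b·A²c: 31/32·4/93 = 1/24 ✓; 4 stages ⇒ order 4.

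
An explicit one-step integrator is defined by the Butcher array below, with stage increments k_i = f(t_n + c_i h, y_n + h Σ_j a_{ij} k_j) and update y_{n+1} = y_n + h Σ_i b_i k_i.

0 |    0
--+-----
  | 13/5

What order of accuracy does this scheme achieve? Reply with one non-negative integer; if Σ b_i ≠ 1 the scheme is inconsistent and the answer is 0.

0

b = (13/5)
c = (0)
Σ b_i: 13/5·1 = 13/5 ≠ 1 ⇒ order 0.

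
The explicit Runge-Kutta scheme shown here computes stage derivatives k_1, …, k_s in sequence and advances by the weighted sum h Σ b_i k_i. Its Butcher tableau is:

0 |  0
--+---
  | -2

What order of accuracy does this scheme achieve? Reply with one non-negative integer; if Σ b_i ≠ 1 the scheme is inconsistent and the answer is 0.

b = (-2)
c = (0)
Σ b_i: (-2)·1 = -2 ≠ 1 ⇒ order 0.

0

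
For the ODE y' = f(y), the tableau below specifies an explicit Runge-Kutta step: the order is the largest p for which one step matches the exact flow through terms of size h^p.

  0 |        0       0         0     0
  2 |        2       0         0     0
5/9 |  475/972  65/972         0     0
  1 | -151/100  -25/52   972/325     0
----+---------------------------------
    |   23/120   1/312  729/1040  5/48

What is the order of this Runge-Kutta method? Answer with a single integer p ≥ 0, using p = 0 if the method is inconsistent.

4

b = (23/120, 1/312, 729/1040, 5/48)
c = (0, 2, 5/9, 1)
Ac = (0, 0, 65/486, 7/10)
Σ b_i: 23/120·1 + 1/312·1 + 729/1040·1 + 5/48·1 = 1 ✓
b·c: 1/312·2 + 729/1040·5/9 + 5/48·1 = 1/2 ✓
b·c²: 1/312·4 + 729/1040·25/81 + 5/48·1 = 1/3 ✓
b·Ac: 729/1040·65/486 + 5/48·7/10 = 1/6 ✓
b·c³: 1/312·8 + 729/1040·125/729 + 5/48·1 = 1/4 ✓
b·(c∘Ac): 729/1040·325/4374 + 5/48·7/10 = 1/8 ✓
b·Ac²: 729/1040·65/243 + 5/48·(-1) = 1/12 ✓
b·A²c: 5/48·2/5 = 1/24 ✓; 4 stages ⇒ order 4.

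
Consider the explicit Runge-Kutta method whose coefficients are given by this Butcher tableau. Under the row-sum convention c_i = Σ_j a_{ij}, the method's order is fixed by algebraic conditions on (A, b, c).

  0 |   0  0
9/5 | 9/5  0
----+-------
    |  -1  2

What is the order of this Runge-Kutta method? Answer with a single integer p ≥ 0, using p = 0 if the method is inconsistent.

1

b = (-1, 2)
c = (0, 9/5)
Σ b_i: (-1)·1 + 2·1 = 1 ✓
b·c: 2·9/5 = 18/5 ≠ 1/2 ⇒ order 1.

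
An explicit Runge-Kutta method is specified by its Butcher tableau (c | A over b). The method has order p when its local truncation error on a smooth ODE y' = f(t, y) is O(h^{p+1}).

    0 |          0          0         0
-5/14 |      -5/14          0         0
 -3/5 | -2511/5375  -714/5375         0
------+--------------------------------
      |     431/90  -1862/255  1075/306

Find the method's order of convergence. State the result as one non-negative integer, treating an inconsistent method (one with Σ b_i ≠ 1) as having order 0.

3

b = (431/90, -1862/255, 1075/306)
c = (0, -5/14, -3/5)
Ac = (0, 0, 51/1075)
Σ b_i: 431/90·1 + (-1862/255)·1 + 1075/306·1 = 1 ✓
b·c: (-1862/255)·(-5/14) + 1075/306·(-3/5) = 1/2 ✓
b·c²: (-1862/255)·25/196 + 1075/306·9/25 = 1/3 ✓
b·Ac: 1075/306·51/1075 = 1/6 ✓; 3 stages ⇒ order 3.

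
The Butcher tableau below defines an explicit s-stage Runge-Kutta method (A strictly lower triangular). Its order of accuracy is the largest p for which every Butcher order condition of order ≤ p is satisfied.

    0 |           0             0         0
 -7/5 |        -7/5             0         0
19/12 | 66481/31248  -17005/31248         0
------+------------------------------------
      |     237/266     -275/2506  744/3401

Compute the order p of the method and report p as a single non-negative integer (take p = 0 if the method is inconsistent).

b = (237/266, -275/2506, 744/3401)
c = (0, -7/5, 19/12)
Ac = (0, 0, 3401/4464)
Σ b_i: 237/266·1 + (-275/2506)·1 + 744/3401·1 = 1 ✓
b·c: (-275/2506)·(-7/5) + 744/3401·19/12 = 1/2 ✓
b·c²: (-275/2506)·49/25 + 744/3401·361/144 = 1/3 ✓
b·Ac: 744/3401·3401/4464 = 1/6 ✓; 3 stages ⇒ order 3.

3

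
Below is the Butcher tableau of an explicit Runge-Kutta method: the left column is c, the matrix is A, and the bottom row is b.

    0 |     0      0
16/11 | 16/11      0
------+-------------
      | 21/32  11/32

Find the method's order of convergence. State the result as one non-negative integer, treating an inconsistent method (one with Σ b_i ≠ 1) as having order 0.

b = (21/32, 11/32)
c = (0, 16/11)
Σ b_i: 21/32·1 + 11/32·1 = 1 ✓
b·c: 11/32·16/11 = 1/2 ✓; 2 stages ⇒ order 2.

2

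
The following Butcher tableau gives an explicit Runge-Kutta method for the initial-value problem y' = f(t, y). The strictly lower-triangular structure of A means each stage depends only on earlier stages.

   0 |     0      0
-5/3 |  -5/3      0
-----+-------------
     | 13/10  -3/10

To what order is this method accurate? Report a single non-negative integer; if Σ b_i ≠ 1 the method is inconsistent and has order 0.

b = (13/10, -3/10)
c = (0, -5/3)
Σ b_i: 13/10·1 + (-3/10)·1 = 1 ✓
b·c: (-3/10)·(-5/3) = 1/2 ✓; 2 stages ⇒ order 2.

2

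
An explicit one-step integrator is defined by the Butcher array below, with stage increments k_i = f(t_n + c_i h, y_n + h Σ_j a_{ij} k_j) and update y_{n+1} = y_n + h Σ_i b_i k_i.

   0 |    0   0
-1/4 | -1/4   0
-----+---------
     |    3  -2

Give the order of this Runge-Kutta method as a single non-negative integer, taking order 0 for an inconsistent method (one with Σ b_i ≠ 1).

2

b = (3, -2)
c = (0, -1/4)
Σ b_i: 3·1 + (-2)·1 = 1 ✓
b·c: (-2)·(-1/4) = 1/2 ✓; 2 stages ⇒ order 2.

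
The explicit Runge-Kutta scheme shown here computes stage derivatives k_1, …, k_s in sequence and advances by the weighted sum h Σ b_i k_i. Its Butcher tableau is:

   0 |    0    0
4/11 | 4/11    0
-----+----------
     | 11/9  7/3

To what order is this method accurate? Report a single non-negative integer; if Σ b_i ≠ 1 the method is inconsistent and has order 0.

0

b = (11/9, 7/3)
c = (0, 4/11)
Σ b_i: 11/9·1 + 7/3·1 = 32/9 ≠ 1 ⇒ order 0.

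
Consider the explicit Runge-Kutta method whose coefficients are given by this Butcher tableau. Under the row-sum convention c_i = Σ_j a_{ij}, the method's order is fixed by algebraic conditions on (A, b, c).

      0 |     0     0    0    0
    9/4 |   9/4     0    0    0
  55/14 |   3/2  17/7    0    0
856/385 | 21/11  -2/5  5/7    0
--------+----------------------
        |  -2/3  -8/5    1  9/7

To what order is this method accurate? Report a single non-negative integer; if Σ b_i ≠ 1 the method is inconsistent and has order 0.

b = (-2/3, -8/5, 1, 9/7)
c = (0, 9/4, 55/14, 856/385)
Ac = (0, 0, 153/28, 467/245)
Σ b_i: (-2/3)·1 + (-8/5)·1 + 1·1 + 9/7·1 = 2/105 ≠ 1 ⇒ order 0.

0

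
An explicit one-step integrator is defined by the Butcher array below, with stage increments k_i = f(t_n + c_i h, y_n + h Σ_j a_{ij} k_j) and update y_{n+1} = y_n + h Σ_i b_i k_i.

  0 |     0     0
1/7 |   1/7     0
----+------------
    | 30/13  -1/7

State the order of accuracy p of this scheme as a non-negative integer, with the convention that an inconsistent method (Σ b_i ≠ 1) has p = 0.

0

b = (30/13, -1/7)
c = (0, 1/7)
Σ b_i: 30/13·1 + (-1/7)·1 = 197/91 ≠ 1 ⇒ order 0.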